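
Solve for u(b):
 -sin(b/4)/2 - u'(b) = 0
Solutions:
 u(b) = C1 + 2*cos(b/4)


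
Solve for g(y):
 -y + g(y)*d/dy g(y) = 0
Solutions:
 g(y) = -sqrt(C1 + y^2)
 g(y) = sqrt(C1 + y^2)


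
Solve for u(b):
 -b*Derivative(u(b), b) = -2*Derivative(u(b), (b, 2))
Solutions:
 u(b) = C1 + C2*erfi(b/2)


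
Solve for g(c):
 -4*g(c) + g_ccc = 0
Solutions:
 g(c) = C3*exp(2^(2/3)*c) + (C1*sin(2^(2/3)*sqrt(3)*c/2) + C2*cos(2^(2/3)*sqrt(3)*c/2))*exp(-2^(2/3)*c/2)


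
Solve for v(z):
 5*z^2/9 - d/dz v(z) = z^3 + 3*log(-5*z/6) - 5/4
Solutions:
 v(z) = C1 - z^4/4 + 5*z^3/27 - 3*z*log(-z) + z*(-3*log(5) + 17/4 + 3*log(6))


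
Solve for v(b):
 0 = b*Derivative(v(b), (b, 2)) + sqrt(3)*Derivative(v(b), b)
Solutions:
 v(b) = C1 + C2*b^(1 - sqrt(3))


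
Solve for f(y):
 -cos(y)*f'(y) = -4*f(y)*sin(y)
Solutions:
 f(y) = C1/cos(y)^4


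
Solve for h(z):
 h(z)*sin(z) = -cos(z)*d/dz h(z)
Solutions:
 h(z) = C1*cos(z)


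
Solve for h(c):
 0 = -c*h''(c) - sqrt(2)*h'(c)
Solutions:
 h(c) = C1 + C2*c^(1 - sqrt(2))


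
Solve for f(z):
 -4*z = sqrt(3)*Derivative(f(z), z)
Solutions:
 f(z) = C1 - 2*sqrt(3)*z^2/3


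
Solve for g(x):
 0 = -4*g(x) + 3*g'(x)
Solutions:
 g(x) = C1*exp(4*x/3)


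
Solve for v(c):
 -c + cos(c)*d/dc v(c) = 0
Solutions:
 v(c) = C1 + Integral(c/cos(c), c)


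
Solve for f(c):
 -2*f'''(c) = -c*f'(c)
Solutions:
 f(c) = C1 + Integral(C2*airyai(2^(2/3)*c/2) + C3*airybi(2^(2/3)*c/2), c)


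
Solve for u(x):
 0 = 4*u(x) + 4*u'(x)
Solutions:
 u(x) = C1*exp(-x)


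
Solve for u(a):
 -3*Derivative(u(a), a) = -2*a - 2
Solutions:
 u(a) = C1 + a^2/3 + 2*a/3


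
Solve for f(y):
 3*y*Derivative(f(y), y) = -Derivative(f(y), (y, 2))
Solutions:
 f(y) = C1 + C2*erf(sqrt(6)*y/2)


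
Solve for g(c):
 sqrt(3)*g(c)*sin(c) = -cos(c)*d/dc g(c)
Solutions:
 g(c) = C1*cos(c)^(sqrt(3))


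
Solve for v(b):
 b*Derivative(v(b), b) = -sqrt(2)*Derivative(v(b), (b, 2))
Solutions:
 v(b) = C1 + C2*erf(2^(1/4)*b/2)


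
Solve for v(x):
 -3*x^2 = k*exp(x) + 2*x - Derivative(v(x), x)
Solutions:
 v(x) = C1 + k*exp(x) + x^3 + x^2


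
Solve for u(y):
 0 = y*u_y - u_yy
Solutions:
 u(y) = C1 + C2*erfi(sqrt(2)*y/2)


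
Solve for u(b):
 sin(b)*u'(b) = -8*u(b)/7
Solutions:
 u(b) = C1*(cos(b) + 1)^(4/7)/(cos(b) - 1)^(4/7)


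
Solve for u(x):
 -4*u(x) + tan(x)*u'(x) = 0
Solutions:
 u(x) = C1*sin(x)^4


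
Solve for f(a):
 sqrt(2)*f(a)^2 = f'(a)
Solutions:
 f(a) = -1/(C1 + sqrt(2)*a)


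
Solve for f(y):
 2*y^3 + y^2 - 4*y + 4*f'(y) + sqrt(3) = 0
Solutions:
 f(y) = C1 - y^4/8 - y^3/12 + y^2/2 - sqrt(3)*y/4


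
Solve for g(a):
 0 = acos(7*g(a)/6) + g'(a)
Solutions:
 Integral(1/acos(7*_y/6), (_y, g(a))) = C1 - a


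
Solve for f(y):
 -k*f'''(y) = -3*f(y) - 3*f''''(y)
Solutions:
 f(y) = C1*exp(y*(k - sqrt(k^2 + 6*12^(1/3)*(k^2 + sqrt(k^4 - 768))^(1/3) + 48*18^(1/3)/(k^2 + sqrt(k^4 - 768))^(1/3)) - sqrt(2)*sqrt(-k^3/sqrt(k^2 + 6*12^(1/3)*(k^2 + sqrt(k^4 - 768))^(1/3) + 48*18^(1/3)/(k^2 + sqrt(k^4 - 768))^(1/3)) + k^2 - 3*12^(1/3)*(k^2 + sqrt(k^4 - 768))^(1/3) - 24*18^(1/3)/(k^2 + sqrt(k^4 - 768))^(1/3)))/12) + C2*exp(y*(k - sqrt(k^2 + 6*12^(1/3)*(k^2 + sqrt(k^4 - 768))^(1/3) + 48*18^(1/3)/(k^2 + sqrt(k^4 - 768))^(1/3)) + sqrt(2)*sqrt(-k^3/sqrt(k^2 + 6*12^(1/3)*(k^2 + sqrt(k^4 - 768))^(1/3) + 48*18^(1/3)/(k^2 + sqrt(k^4 - 768))^(1/3)) + k^2 - 3*12^(1/3)*(k^2 + sqrt(k^4 - 768))^(1/3) - 24*18^(1/3)/(k^2 + sqrt(k^4 - 768))^(1/3)))/12) + C3*exp(y*(k + sqrt(k^2 + 6*12^(1/3)*(k^2 + sqrt(k^4 - 768))^(1/3) + 48*18^(1/3)/(k^2 + sqrt(k^4 - 768))^(1/3)) - sqrt(2)*sqrt(k^3/sqrt(k^2 + 6*12^(1/3)*(k^2 + sqrt(k^4 - 768))^(1/3) + 48*18^(1/3)/(k^2 + sqrt(k^4 - 768))^(1/3)) + k^2 - 3*12^(1/3)*(k^2 + sqrt(k^4 - 768))^(1/3) - 24*18^(1/3)/(k^2 + sqrt(k^4 - 768))^(1/3)))/12) + C4*exp(y*(k + sqrt(k^2 + 6*12^(1/3)*(k^2 + sqrt(k^4 - 768))^(1/3) + 48*18^(1/3)/(k^2 + sqrt(k^4 - 768))^(1/3)) + sqrt(2)*sqrt(k^3/sqrt(k^2 + 6*12^(1/3)*(k^2 + sqrt(k^4 - 768))^(1/3) + 48*18^(1/3)/(k^2 + sqrt(k^4 - 768))^(1/3)) + k^2 - 3*12^(1/3)*(k^2 + sqrt(k^4 - 768))^(1/3) - 24*18^(1/3)/(k^2 + sqrt(k^4 - 768))^(1/3)))/12)


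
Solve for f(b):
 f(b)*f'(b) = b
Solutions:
 f(b) = -sqrt(C1 + b^2)
 f(b) = sqrt(C1 + b^2)


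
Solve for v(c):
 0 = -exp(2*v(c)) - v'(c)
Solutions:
 v(c) = log(-sqrt(-1/(C1 - c))) - log(2)/2
 v(c) = log(-1/(C1 - c))/2 - log(2)/2


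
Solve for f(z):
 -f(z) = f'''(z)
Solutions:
 f(z) = C3*exp(-z) + (C1*sin(sqrt(3)*z/2) + C2*cos(sqrt(3)*z/2))*exp(z/2)


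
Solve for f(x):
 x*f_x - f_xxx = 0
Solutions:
 f(x) = C1 + Integral(C2*airyai(x) + C3*airybi(x), x)


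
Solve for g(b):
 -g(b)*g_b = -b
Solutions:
 g(b) = -sqrt(C1 + b^2)
 g(b) = sqrt(C1 + b^2)


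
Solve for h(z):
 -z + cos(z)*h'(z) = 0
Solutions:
 h(z) = C1 + Integral(z/cos(z), z)


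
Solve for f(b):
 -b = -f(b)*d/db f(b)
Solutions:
 f(b) = -sqrt(C1 + b^2)
 f(b) = sqrt(C1 + b^2)


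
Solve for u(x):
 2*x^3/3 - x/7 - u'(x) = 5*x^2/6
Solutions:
 u(x) = C1 + x^4/6 - 5*x^3/18 - x^2/14


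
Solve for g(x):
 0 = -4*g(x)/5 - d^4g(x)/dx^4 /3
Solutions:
 g(x) = (C1*sin(3^(1/4)*5^(3/4)*x/5) + C2*cos(3^(1/4)*5^(3/4)*x/5))*exp(-3^(1/4)*5^(3/4)*x/5) + (C3*sin(3^(1/4)*5^(3/4)*x/5) + C4*cos(3^(1/4)*5^(3/4)*x/5))*exp(3^(1/4)*5^(3/4)*x/5)


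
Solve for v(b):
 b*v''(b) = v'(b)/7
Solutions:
 v(b) = C1 + C2*b^(8/7)


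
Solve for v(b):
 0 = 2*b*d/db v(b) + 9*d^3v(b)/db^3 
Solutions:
 v(b) = C1 + Integral(C2*airyai(-6^(1/3)*b/3) + C3*airybi(-6^(1/3)*b/3), b)


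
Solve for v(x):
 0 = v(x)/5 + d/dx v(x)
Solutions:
 v(x) = C1*exp(-x/5)


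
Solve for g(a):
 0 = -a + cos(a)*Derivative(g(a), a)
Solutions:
 g(a) = C1 + Integral(a/cos(a), a)


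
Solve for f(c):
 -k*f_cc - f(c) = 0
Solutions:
 f(c) = C1*exp(-c*sqrt(-1/k)) + C2*exp(c*sqrt(-1/k))


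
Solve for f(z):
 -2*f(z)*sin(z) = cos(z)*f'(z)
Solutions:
 f(z) = C1*cos(z)^2


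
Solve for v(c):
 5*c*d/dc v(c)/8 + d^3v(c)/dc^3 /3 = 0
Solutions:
 v(c) = C1 + Integral(C2*airyai(-15^(1/3)*c/2) + C3*airybi(-15^(1/3)*c/2), c)


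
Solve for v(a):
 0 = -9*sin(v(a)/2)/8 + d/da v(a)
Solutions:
 -9*a/8 + log(cos(v(a)/2) - 1) - log(cos(v(a)/2) + 1) = C1


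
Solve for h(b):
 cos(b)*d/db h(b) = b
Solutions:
 h(b) = C1 + Integral(b/cos(b), b)


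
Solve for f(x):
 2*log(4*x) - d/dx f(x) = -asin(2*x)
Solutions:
 f(x) = C1 + 2*x*log(x) + x*asin(2*x) - 2*x + 4*x*log(2) + sqrt(1 - 4*x^2)/2


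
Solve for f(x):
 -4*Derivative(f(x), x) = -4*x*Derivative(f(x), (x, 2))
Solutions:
 f(x) = C1 + C2*x^2


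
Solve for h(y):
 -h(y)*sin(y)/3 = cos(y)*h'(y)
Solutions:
 h(y) = C1*cos(y)^(1/3)


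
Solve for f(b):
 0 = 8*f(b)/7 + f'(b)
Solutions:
 f(b) = C1*exp(-8*b/7)


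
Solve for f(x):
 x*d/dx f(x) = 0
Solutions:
 f(x) = C1


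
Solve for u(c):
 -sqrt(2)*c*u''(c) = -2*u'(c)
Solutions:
 u(c) = C1 + C2*c^(1 + sqrt(2))


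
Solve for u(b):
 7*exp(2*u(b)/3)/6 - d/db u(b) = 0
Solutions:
 u(b) = 3*log(-sqrt(-1/(C1 + 7*b))) + 3*log(3)
 u(b) = 3*log(-1/(C1 + 7*b))/2 + 3*log(3)


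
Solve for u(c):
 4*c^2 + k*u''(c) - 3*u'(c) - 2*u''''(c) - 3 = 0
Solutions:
 u(c) = C1 + C2*exp(c*(-2*k/((-6^(1/3) + 2^(1/3)*3^(5/6)*I)*(sqrt(3)*sqrt(243 - 2*k^3) + 27)^(1/3)) + 6^(1/3)*(sqrt(3)*sqrt(243 - 2*k^3) + 27)^(1/3)/12 - 2^(1/3)*3^(5/6)*I*(sqrt(3)*sqrt(243 - 2*k^3) + 27)^(1/3)/12)) + C3*exp(c*(2*k/((6^(1/3) + 2^(1/3)*3^(5/6)*I)*(sqrt(3)*sqrt(243 - 2*k^3) + 27)^(1/3)) + 6^(1/3)*(sqrt(3)*sqrt(243 - 2*k^3) + 27)^(1/3)/12 + 2^(1/3)*3^(5/6)*I*(sqrt(3)*sqrt(243 - 2*k^3) + 27)^(1/3)/12)) + C4*exp(-6^(1/3)*c*(6^(1/3)*k/(sqrt(3)*sqrt(243 - 2*k^3) + 27)^(1/3) + (sqrt(3)*sqrt(243 - 2*k^3) + 27)^(1/3))/6) + 4*c^3/9 + 4*c^2*k/9 + 8*c*k^2/27 - c


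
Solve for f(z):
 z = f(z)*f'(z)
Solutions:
 f(z) = -sqrt(C1 + z^2)
 f(z) = sqrt(C1 + z^2)


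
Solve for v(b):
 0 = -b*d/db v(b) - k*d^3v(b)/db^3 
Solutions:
 v(b) = C1 + Integral(C2*airyai(b*(-1/k)^(1/3)) + C3*airybi(b*(-1/k)^(1/3)), b)


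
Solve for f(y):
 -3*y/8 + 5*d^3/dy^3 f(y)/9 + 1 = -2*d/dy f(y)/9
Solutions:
 f(y) = C1 + C2*sin(sqrt(10)*y/5) + C3*cos(sqrt(10)*y/5) + 27*y^2/32 - 9*y/2


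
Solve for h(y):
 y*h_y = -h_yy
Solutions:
 h(y) = C1 + C2*erf(sqrt(2)*y/2)


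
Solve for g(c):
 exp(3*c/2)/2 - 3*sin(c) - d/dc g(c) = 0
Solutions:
 g(c) = C1 + exp(3*c/2)/3 + 3*cos(c)


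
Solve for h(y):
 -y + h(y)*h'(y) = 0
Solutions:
 h(y) = -sqrt(C1 + y^2)
 h(y) = sqrt(C1 + y^2)


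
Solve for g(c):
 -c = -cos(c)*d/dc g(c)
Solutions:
 g(c) = C1 + Integral(c/cos(c), c)


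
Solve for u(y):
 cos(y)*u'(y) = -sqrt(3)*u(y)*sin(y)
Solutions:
 u(y) = C1*cos(y)^(sqrt(3))


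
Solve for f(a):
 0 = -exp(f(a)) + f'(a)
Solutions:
 f(a) = log(-1/(C1 + a))


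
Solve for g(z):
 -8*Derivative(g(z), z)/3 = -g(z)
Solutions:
 g(z) = C1*exp(3*z/8)


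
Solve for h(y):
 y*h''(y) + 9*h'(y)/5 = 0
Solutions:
 h(y) = C1 + C2/y^(4/5)


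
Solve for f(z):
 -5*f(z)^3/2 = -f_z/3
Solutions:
 f(z) = -sqrt(-1/(C1 + 15*z))
 f(z) = sqrt(-1/(C1 + 15*z))


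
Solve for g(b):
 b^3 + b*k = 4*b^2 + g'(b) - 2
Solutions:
 g(b) = C1 + b^4/4 - 4*b^3/3 + b^2*k/2 + 2*b


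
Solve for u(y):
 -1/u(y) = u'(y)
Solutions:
 u(y) = -sqrt(C1 - 2*y)
 u(y) = sqrt(C1 - 2*y)


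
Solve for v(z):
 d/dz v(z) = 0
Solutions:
 v(z) = C1


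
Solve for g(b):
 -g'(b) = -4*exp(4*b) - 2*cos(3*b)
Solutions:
 g(b) = C1 + exp(4*b) + 2*sin(3*b)/3


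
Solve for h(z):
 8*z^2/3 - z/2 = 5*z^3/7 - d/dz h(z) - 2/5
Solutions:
 h(z) = C1 + 5*z^4/28 - 8*z^3/9 + z^2/4 - 2*z/5


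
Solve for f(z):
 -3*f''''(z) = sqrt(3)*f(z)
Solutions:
 f(z) = (C1*sin(sqrt(2)*3^(7/8)*z/6) + C2*cos(sqrt(2)*3^(7/8)*z/6))*exp(-sqrt(2)*3^(7/8)*z/6) + (C3*sin(sqrt(2)*3^(7/8)*z/6) + C4*cos(sqrt(2)*3^(7/8)*z/6))*exp(sqrt(2)*3^(7/8)*z/6)


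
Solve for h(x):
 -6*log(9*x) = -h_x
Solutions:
 h(x) = C1 + 6*x*log(x) - 6*x + x*log(531441)


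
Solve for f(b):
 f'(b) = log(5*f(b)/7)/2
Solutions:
 -2*Integral(1/(log(_y) - log(7) + log(5)), (_y, f(b))) = C1 - b


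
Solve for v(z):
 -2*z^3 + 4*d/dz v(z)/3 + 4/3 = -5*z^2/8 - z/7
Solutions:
 v(z) = C1 + 3*z^4/8 - 5*z^3/32 - 3*z^2/56 - z


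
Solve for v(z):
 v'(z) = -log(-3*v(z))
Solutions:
 Integral(1/(log(-_y) + log(3)), (_y, v(z))) = C1 - z


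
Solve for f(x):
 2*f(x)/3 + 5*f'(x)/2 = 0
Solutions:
 f(x) = C1*exp(-4*x/15)


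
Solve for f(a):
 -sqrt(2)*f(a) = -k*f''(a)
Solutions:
 f(a) = C1*exp(-2^(1/4)*a*sqrt(1/k)) + C2*exp(2^(1/4)*a*sqrt(1/k))


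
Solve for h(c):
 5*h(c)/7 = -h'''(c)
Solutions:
 h(c) = C3*exp(-5^(1/3)*7^(2/3)*c/7) + (C1*sin(sqrt(3)*5^(1/3)*7^(2/3)*c/14) + C2*cos(sqrt(3)*5^(1/3)*7^(2/3)*c/14))*exp(5^(1/3)*7^(2/3)*c/14)


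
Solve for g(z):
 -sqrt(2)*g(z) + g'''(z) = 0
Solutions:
 g(z) = C3*exp(2^(1/6)*z) + (C1*sin(2^(1/6)*sqrt(3)*z/2) + C2*cos(2^(1/6)*sqrt(3)*z/2))*exp(-2^(1/6)*z/2)


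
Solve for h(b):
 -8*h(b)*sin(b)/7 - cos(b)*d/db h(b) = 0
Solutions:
 h(b) = C1*cos(b)^(8/7)


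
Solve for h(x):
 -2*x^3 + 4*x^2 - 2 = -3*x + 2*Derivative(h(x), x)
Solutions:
 h(x) = C1 - x^4/4 + 2*x^3/3 + 3*x^2/4 - x


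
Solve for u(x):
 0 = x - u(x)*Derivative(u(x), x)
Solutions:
 u(x) = -sqrt(C1 + x^2)
 u(x) = sqrt(C1 + x^2)


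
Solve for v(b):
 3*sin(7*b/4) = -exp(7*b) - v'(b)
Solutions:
 v(b) = C1 - exp(7*b)/7 + 12*cos(7*b/4)/7


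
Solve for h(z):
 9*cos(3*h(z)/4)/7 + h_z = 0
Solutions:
 9*z/7 - 2*log(sin(3*h(z)/4) - 1)/3 + 2*log(sin(3*h(z)/4) + 1)/3 = C1


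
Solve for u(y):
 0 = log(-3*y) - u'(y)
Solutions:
 u(y) = C1 + y*log(-y) + y*(-1 + log(3))


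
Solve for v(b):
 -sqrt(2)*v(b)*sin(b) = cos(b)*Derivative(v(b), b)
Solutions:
 v(b) = C1*cos(b)^(sqrt(2))


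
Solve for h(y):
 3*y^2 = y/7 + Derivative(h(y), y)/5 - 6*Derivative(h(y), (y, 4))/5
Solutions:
 h(y) = C1 + C4*exp(6^(2/3)*y/6) + 5*y^3 - 5*y^2/14 + (C2*sin(2^(2/3)*3^(1/6)*y/4) + C3*cos(2^(2/3)*3^(1/6)*y/4))*exp(-6^(2/3)*y/12)


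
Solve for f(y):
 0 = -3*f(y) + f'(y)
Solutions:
 f(y) = C1*exp(3*y)


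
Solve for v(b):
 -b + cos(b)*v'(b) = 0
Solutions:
 v(b) = C1 + Integral(b/cos(b), b)


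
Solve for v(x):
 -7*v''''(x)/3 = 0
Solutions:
 v(x) = C1 + C2*x + C3*x^2 + C4*x^3


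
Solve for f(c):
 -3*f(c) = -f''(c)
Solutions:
 f(c) = C1*exp(-sqrt(3)*c) + C2*exp(sqrt(3)*c)


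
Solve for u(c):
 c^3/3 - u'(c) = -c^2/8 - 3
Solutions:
 u(c) = C1 + c^4/12 + c^3/24 + 3*c


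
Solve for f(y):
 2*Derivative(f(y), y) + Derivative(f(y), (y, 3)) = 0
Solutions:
 f(y) = C1 + C2*sin(sqrt(2)*y) + C3*cos(sqrt(2)*y)


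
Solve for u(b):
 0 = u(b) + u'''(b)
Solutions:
 u(b) = C3*exp(-b) + (C1*sin(sqrt(3)*b/2) + C2*cos(sqrt(3)*b/2))*exp(b/2)


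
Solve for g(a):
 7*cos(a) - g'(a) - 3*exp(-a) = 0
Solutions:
 g(a) = C1 + 7*sin(a) + 3*exp(-a)


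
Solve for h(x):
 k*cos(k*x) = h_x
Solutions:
 h(x) = C1 + sin(k*x)


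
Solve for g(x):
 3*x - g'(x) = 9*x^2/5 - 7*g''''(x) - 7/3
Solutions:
 g(x) = C1 + C4*exp(7^(2/3)*x/7) - 3*x^3/5 + 3*x^2/2 + 7*x/3 + (C2*sin(sqrt(3)*7^(2/3)*x/14) + C3*cos(sqrt(3)*7^(2/3)*x/14))*exp(-7^(2/3)*x/14)


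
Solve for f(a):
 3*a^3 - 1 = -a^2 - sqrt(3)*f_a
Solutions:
 f(a) = C1 - sqrt(3)*a^4/4 - sqrt(3)*a^3/9 + sqrt(3)*a/3


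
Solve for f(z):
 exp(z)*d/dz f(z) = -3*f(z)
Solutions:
 f(z) = C1*exp(3*exp(-z))


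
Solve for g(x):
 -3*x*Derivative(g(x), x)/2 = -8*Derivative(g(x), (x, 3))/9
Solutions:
 g(x) = C1 + Integral(C2*airyai(3*2^(2/3)*x/4) + C3*airybi(3*2^(2/3)*x/4), x)


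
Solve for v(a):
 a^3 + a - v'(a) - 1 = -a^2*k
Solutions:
 v(a) = C1 + a^4/4 + a^3*k/3 + a^2/2 - a


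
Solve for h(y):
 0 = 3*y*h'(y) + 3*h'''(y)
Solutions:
 h(y) = C1 + Integral(C2*airyai(-y) + C3*airybi(-y), y)


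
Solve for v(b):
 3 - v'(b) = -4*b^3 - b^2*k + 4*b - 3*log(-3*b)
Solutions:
 v(b) = C1 + b^4 + b^3*k/3 - 2*b^2 + 3*b*log(-b) + 3*b*log(3)


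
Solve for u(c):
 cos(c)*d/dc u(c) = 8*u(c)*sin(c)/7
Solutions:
 u(c) = C1/cos(c)^(8/7)


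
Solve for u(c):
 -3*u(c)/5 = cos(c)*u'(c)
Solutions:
 u(c) = C1*(sin(c) - 1)^(3/10)/(sin(c) + 1)^(3/10)


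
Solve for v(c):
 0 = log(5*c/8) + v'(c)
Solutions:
 v(c) = C1 - c*log(c) + c*log(8/5) + c


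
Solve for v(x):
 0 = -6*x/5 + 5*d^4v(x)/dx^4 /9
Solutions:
 v(x) = C1 + C2*x + C3*x^2 + C4*x^3 + 9*x^5/500


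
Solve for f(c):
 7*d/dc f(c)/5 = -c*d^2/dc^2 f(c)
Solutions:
 f(c) = C1 + C2/c^(2/5)


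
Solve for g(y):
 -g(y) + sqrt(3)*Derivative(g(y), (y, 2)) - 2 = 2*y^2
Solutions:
 g(y) = C1*exp(-3^(3/4)*y/3) + C2*exp(3^(3/4)*y/3) - 2*y^2 - 4*sqrt(3) - 2


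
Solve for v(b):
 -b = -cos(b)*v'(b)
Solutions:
 v(b) = C1 + Integral(b/cos(b), b)


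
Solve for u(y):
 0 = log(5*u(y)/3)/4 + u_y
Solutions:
 -4*Integral(1/(-log(_y) - log(5) + log(3)), (_y, u(y))) = C1 - y


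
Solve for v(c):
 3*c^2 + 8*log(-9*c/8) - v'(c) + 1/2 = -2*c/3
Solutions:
 v(c) = C1 + c^3 + c^2/3 + 8*c*log(-c) + c*(-24*log(2) - 15/2 + 16*log(3))


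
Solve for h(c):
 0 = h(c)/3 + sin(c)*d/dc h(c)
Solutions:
 h(c) = C1*(cos(c) + 1)^(1/6)/(cos(c) - 1)^(1/6)


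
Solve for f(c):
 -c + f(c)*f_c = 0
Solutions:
 f(c) = -sqrt(C1 + c^2)
 f(c) = sqrt(C1 + c^2)


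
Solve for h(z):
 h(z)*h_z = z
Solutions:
 h(z) = -sqrt(C1 + z^2)
 h(z) = sqrt(C1 + z^2)


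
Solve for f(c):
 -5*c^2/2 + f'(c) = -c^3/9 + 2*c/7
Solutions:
 f(c) = C1 - c^4/36 + 5*c^3/6 + c^2/7


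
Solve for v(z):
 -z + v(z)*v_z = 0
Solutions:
 v(z) = -sqrt(C1 + z^2)
 v(z) = sqrt(C1 + z^2)


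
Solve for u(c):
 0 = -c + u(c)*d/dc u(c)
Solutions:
 u(c) = -sqrt(C1 + c^2)
 u(c) = sqrt(C1 + c^2)


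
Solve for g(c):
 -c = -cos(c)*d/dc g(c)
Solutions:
 g(c) = C1 + Integral(c/cos(c), c)


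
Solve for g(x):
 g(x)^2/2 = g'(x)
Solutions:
 g(x) = -2/(C1 + x)


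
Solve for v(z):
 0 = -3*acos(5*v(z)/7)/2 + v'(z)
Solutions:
 Integral(1/acos(5*_y/7), (_y, v(z))) = C1 + 3*z/2


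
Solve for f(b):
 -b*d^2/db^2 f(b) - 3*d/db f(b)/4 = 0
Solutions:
 f(b) = C1 + C2*b^(1/4)


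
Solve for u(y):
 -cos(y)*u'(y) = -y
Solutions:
 u(y) = C1 + Integral(y/cos(y), y)


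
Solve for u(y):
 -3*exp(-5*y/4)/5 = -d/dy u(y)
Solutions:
 u(y) = C1 - 12*exp(-5*y/4)/25


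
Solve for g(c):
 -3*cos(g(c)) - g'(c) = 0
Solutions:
 g(c) = pi - asin((C1 + exp(6*c))/(C1 - exp(6*c)))
 g(c) = asin((C1 + exp(6*c))/(C1 - exp(6*c)))


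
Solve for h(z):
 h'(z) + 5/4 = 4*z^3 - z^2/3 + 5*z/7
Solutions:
 h(z) = C1 + z^4 - z^3/9 + 5*z^2/14 - 5*z/4


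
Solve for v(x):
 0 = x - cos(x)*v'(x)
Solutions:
 v(x) = C1 + Integral(x/cos(x), x)


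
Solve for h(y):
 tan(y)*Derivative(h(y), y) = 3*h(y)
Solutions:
 h(y) = C1*sin(y)^3


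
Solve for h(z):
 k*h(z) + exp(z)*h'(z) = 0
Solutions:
 h(z) = C1*exp(k*exp(-z))


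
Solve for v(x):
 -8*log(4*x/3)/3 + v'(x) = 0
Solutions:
 v(x) = C1 + 8*x*log(x)/3 - 8*x*log(3)/3 - 8*x/3 + 16*x*log(2)/3


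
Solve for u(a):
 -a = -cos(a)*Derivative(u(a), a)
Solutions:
 u(a) = C1 + Integral(a/cos(a), a)


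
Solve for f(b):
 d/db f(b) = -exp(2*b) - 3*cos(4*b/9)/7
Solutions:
 f(b) = C1 - exp(2*b)/2 - 27*sin(4*b/9)/28


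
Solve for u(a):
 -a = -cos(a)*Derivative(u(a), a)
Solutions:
 u(a) = C1 + Integral(a/cos(a), a)


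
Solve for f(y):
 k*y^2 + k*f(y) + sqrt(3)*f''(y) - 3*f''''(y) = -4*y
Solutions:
 f(y) = C1*exp(-sqrt(2)*3^(3/4)*y*sqrt(1 - sqrt(4*k + 1))/6) + C2*exp(sqrt(2)*3^(3/4)*y*sqrt(1 - sqrt(4*k + 1))/6) + C3*exp(-sqrt(2)*3^(3/4)*y*sqrt(sqrt(4*k + 1) + 1)/6) + C4*exp(sqrt(2)*3^(3/4)*y*sqrt(sqrt(4*k + 1) + 1)/6) - y^2 - 4*y/k + 2*sqrt(3)/k


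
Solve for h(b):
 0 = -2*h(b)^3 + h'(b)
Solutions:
 h(b) = -sqrt(2)*sqrt(-1/(C1 + 2*b))/2
 h(b) = sqrt(2)*sqrt(-1/(C1 + 2*b))/2


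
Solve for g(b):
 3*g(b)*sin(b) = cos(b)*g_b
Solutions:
 g(b) = C1/cos(b)^3


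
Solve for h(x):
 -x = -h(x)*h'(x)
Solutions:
 h(x) = -sqrt(C1 + x^2)
 h(x) = sqrt(C1 + x^2)


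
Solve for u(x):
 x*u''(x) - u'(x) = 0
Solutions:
 u(x) = C1 + C2*x^2


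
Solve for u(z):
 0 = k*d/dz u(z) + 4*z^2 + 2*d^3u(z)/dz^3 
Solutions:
 u(z) = C1 + C2*exp(-sqrt(2)*z*sqrt(-k)/2) + C3*exp(sqrt(2)*z*sqrt(-k)/2) - 4*z^3/(3*k) + 16*z/k^2


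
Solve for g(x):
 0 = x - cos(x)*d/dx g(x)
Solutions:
 g(x) = C1 + Integral(x/cos(x), x)


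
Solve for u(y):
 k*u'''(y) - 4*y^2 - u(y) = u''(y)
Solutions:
 u(y) = C1*exp(y*(-(sqrt(((27 + 2/k^2)^2 - 4/k^4)/k^2)/2 - 27/(2*k) - 1/k^3)^(1/3) + 1/k - 1/(k^2*(sqrt(((27 + 2/k^2)^2 - 4/k^4)/k^2)/2 - 27/(2*k) - 1/k^3)^(1/3)))/3) + C2*exp(y*((sqrt(((27 + 2/k^2)^2 - 4/k^4)/k^2)/2 - 27/(2*k) - 1/k^3)^(1/3) - sqrt(3)*I*(sqrt(((27 + 2/k^2)^2 - 4/k^4)/k^2)/2 - 27/(2*k) - 1/k^3)^(1/3) + 2/k - 4/(k^2*(-1 + sqrt(3)*I)*(sqrt(((27 + 2/k^2)^2 - 4/k^4)/k^2)/2 - 27/(2*k) - 1/k^3)^(1/3)))/6) + C3*exp(y*((sqrt(((27 + 2/k^2)^2 - 4/k^4)/k^2)/2 - 27/(2*k) - 1/k^3)^(1/3) + sqrt(3)*I*(sqrt(((27 + 2/k^2)^2 - 4/k^4)/k^2)/2 - 27/(2*k) - 1/k^3)^(1/3) + 2/k + 4/(k^2*(1 + sqrt(3)*I)*(sqrt(((27 + 2/k^2)^2 - 4/k^4)/k^2)/2 - 27/(2*k) - 1/k^3)^(1/3)))/6) - 4*y^2 + 8


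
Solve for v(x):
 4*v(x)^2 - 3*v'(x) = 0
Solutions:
 v(x) = -3/(C1 + 4*x)


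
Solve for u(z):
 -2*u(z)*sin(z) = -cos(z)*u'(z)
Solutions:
 u(z) = C1/cos(z)^2


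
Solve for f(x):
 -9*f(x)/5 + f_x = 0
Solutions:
 f(x) = C1*exp(9*x/5)


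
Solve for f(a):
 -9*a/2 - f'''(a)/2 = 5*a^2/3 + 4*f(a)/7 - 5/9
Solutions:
 f(a) = C3*exp(-2*7^(2/3)*a/7) - 35*a^2/12 - 63*a/8 + (C1*sin(sqrt(3)*7^(2/3)*a/7) + C2*cos(sqrt(3)*7^(2/3)*a/7))*exp(7^(2/3)*a/7) + 35/36


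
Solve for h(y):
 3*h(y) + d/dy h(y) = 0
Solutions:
 h(y) = C1*exp(-3*y)


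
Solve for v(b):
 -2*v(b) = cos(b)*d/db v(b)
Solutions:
 v(b) = C1*(sin(b) - 1)/(sin(b) + 1)


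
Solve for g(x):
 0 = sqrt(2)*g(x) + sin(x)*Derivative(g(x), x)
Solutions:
 g(x) = C1*(cos(x) + 1)^(sqrt(2)/2)/(cos(x) - 1)^(sqrt(2)/2)


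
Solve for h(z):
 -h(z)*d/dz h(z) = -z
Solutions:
 h(z) = -sqrt(C1 + z^2)
 h(z) = sqrt(C1 + z^2)


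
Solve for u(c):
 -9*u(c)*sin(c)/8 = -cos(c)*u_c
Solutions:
 u(c) = C1/cos(c)^(9/8)


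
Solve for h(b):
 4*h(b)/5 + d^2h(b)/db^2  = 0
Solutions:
 h(b) = C1*sin(2*sqrt(5)*b/5) + C2*cos(2*sqrt(5)*b/5)


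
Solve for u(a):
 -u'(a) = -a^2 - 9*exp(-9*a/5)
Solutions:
 u(a) = C1 + a^3/3 - 5*exp(-9*a/5)


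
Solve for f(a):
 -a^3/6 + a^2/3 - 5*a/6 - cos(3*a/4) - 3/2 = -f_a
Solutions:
 f(a) = C1 + a^4/24 - a^3/9 + 5*a^2/12 + 3*a/2 + 4*sin(3*a/4)/3


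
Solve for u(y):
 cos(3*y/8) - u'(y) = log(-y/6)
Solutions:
 u(y) = C1 - y*log(-y) + y + y*log(6) + 8*sin(3*y/8)/3


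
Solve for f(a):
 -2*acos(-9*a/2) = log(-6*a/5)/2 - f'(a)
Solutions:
 f(a) = C1 + a*log(-a)/2 + 2*a*acos(-9*a/2) - a*log(5) - a/2 + a*log(30)/2 + 2*sqrt(4 - 81*a^2)/9


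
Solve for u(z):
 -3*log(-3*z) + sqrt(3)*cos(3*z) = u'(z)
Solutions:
 u(z) = C1 - 3*z*log(-z) - 3*z*log(3) + 3*z + sqrt(3)*sin(3*z)/3


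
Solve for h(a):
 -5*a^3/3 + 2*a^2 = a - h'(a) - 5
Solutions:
 h(a) = C1 + 5*a^4/12 - 2*a^3/3 + a^2/2 - 5*a


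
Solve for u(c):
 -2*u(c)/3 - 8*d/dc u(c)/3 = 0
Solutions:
 u(c) = C1*exp(-c/4)


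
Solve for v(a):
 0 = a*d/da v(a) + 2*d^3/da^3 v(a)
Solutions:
 v(a) = C1 + Integral(C2*airyai(-2^(2/3)*a/2) + C3*airybi(-2^(2/3)*a/2), a)


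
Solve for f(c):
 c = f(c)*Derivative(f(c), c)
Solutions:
 f(c) = -sqrt(C1 + c^2)
 f(c) = sqrt(C1 + c^2)


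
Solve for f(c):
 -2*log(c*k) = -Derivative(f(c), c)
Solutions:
 f(c) = C1 + 2*c*log(c*k) - 2*c


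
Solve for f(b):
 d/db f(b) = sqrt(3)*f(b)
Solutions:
 f(b) = C1*exp(sqrt(3)*b)


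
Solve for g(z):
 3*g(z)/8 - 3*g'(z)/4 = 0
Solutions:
 g(z) = C1*exp(z/2)


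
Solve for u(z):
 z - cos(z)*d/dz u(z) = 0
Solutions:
 u(z) = C1 + Integral(z/cos(z), z)


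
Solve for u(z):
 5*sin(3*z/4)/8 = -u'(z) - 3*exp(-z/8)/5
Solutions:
 u(z) = C1 + 5*cos(3*z/4)/6 + 24*exp(-z/8)/5


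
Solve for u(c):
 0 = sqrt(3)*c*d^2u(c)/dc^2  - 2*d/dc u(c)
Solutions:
 u(c) = C1 + C2*c^(1 + 2*sqrt(3)/3)


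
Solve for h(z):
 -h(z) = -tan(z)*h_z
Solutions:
 h(z) = C1*sin(z)


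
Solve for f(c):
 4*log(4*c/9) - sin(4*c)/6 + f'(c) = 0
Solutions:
 f(c) = C1 - 4*c*log(c) - 8*c*log(2) + 4*c + 8*c*log(3) - cos(4*c)/24


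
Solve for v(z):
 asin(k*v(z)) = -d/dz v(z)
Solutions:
 Integral(1/asin(_y*k), (_y, v(z))) = C1 - z


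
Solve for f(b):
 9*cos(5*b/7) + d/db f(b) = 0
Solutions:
 f(b) = C1 - 63*sin(5*b/7)/5


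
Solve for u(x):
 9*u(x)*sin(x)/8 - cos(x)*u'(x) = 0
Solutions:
 u(x) = C1/cos(x)^(9/8)


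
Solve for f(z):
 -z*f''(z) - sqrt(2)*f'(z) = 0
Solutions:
 f(z) = C1 + C2*z^(1 - sqrt(2))


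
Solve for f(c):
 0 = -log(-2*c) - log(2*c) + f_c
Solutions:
 f(c) = C1 + 2*c*log(c) + c*(-2 + 2*log(2) + I*pi)


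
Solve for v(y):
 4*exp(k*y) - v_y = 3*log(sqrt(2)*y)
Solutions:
 v(y) = C1 - 3*y*log(y) + y*(3 - 3*log(2)/2) + Piecewise((4*exp(k*y)/k, Ne(k, 0)), (4*y, True))


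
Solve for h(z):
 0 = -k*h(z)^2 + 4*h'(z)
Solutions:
 h(z) = -4/(C1 + k*z)


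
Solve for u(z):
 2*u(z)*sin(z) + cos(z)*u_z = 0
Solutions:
 u(z) = C1*cos(z)^2


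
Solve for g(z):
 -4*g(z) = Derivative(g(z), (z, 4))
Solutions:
 g(z) = (C1*sin(z) + C2*cos(z))*exp(-z) + (C3*sin(z) + C4*cos(z))*exp(z)


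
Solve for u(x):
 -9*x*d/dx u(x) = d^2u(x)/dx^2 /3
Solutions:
 u(x) = C1 + C2*erf(3*sqrt(6)*x/2)


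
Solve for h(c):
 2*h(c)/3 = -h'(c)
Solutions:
 h(c) = C1*exp(-2*c/3)


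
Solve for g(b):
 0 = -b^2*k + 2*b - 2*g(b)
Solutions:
 g(b) = b*(-b*k + 2)/2


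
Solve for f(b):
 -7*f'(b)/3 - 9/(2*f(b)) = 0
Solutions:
 f(b) = -sqrt(C1 - 189*b)/7
 f(b) = sqrt(C1 - 189*b)/7


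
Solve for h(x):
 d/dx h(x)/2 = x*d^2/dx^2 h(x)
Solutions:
 h(x) = C1 + C2*x^(3/2)


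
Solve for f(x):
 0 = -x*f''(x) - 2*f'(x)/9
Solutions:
 f(x) = C1 + C2*x^(7/9)


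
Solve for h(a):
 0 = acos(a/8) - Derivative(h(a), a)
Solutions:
 h(a) = C1 + a*acos(a/8) - sqrt(64 - a^2)


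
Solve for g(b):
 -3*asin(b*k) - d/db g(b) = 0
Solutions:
 g(b) = C1 - 3*Piecewise((b*asin(b*k) + sqrt(-b^2*k^2 + 1)/k, Ne(k, 0)), (0, True))


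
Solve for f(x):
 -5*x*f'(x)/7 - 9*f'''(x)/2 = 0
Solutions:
 f(x) = C1 + Integral(C2*airyai(-1470^(1/3)*x/21) + C3*airybi(-1470^(1/3)*x/21), x)


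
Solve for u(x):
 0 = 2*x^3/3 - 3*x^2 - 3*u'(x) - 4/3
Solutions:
 u(x) = C1 + x^4/18 - x^3/3 - 4*x/9


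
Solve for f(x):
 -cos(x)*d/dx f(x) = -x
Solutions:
 f(x) = C1 + Integral(x/cos(x), x)


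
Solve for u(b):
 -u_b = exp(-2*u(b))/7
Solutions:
 u(b) = log(-sqrt(C1 - 14*b)) - log(7)
 u(b) = log(C1 - 14*b)/2 - log(7)


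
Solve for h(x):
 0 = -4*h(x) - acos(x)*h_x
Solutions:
 h(x) = C1*exp(-4*Integral(1/acos(x), x))


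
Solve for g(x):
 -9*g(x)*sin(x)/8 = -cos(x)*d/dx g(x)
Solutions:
 g(x) = C1/cos(x)^(9/8)


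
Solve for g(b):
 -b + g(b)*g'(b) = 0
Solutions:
 g(b) = -sqrt(C1 + b^2)
 g(b) = sqrt(C1 + b^2)


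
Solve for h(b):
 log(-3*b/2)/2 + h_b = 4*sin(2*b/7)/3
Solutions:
 h(b) = C1 - b*log(-b)/2 - b*log(3) + b/2 + b*log(6)/2 - 14*cos(2*b/7)/3


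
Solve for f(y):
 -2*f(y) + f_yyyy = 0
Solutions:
 f(y) = C1*exp(-2^(1/4)*y) + C2*exp(2^(1/4)*y) + C3*sin(2^(1/4)*y) + C4*cos(2^(1/4)*y)


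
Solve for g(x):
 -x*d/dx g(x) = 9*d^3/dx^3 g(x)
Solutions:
 g(x) = C1 + Integral(C2*airyai(-3^(1/3)*x/3) + C3*airybi(-3^(1/3)*x/3), x)


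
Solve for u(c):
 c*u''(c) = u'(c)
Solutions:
 u(c) = C1 + C2*c^2


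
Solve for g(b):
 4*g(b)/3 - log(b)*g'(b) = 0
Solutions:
 g(b) = C1*exp(4*li(b)/3)


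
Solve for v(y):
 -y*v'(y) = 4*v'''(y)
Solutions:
 v(y) = C1 + Integral(C2*airyai(-2^(1/3)*y/2) + C3*airybi(-2^(1/3)*y/2), y)


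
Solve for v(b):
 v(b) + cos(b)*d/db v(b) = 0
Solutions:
 v(b) = C1*sqrt(sin(b) - 1)/sqrt(sin(b) + 1)


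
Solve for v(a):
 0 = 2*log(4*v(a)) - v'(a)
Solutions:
 -Integral(1/(log(_y) + 2*log(2)), (_y, v(a)))/2 = C1 - a


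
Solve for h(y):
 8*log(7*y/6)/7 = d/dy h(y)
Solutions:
 h(y) = C1 + 8*y*log(y)/7 - 8*y*log(6)/7 - 8*y/7 + 8*y*log(7)/7


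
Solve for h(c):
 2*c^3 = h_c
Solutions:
 h(c) = C1 + c^4/2


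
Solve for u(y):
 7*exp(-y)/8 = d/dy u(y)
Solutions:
 u(y) = C1 - 7*exp(-y)/8


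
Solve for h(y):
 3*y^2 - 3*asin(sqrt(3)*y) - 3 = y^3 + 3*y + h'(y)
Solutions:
 h(y) = C1 - y^4/4 + y^3 - 3*y^2/2 - 3*y*asin(sqrt(3)*y) - 3*y - sqrt(3)*sqrt(1 - 3*y^2)


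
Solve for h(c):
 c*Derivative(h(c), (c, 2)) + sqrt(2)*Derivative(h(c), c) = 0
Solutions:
 h(c) = C1 + C2*c^(1 - sqrt(2))


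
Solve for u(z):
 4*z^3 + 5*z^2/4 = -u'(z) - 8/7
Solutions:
 u(z) = C1 - z^4 - 5*z^3/12 - 8*z/7


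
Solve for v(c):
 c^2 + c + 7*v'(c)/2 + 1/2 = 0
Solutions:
 v(c) = C1 - 2*c^3/21 - c^2/7 - c/7


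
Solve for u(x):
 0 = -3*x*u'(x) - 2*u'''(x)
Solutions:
 u(x) = C1 + Integral(C2*airyai(-2^(2/3)*3^(1/3)*x/2) + C3*airybi(-2^(2/3)*3^(1/3)*x/2), x)


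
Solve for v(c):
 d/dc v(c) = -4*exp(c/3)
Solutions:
 v(c) = C1 - 12*exp(c/3)


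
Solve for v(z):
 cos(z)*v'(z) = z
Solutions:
 v(z) = C1 + Integral(z/cos(z), z)


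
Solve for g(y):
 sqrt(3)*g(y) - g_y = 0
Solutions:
 g(y) = C1*exp(sqrt(3)*y)


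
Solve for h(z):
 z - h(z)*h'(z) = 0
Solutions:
 h(z) = -sqrt(C1 + z^2)
 h(z) = sqrt(C1 + z^2)


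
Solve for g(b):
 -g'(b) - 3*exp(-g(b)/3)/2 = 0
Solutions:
 g(b) = 3*log(C1 - b/2)


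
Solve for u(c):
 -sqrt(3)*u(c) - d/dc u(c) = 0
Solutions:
 u(c) = C1*exp(-sqrt(3)*c)


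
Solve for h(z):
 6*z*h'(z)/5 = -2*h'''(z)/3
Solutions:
 h(z) = C1 + Integral(C2*airyai(-15^(2/3)*z/5) + C3*airybi(-15^(2/3)*z/5), z)


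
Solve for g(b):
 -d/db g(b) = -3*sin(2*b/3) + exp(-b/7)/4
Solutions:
 g(b) = C1 - 9*cos(2*b/3)/2 + 7*exp(-b/7)/4


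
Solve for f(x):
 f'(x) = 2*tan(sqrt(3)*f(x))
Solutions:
 f(x) = sqrt(3)*(pi - asin(C1*exp(2*sqrt(3)*x)))/3
 f(x) = sqrt(3)*asin(C1*exp(2*sqrt(3)*x))/3


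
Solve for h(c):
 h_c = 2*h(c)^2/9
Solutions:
 h(c) = -9/(C1 + 2*c)


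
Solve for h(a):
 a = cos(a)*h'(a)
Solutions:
 h(a) = C1 + Integral(a/cos(a), a)


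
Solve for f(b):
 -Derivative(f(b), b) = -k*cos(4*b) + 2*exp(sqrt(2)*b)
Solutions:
 f(b) = C1 + k*sin(4*b)/4 - sqrt(2)*exp(sqrt(2)*b)


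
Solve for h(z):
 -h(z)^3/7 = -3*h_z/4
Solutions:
 h(z) = -sqrt(42)*sqrt(-1/(C1 + 4*z))/2
 h(z) = sqrt(42)*sqrt(-1/(C1 + 4*z))/2


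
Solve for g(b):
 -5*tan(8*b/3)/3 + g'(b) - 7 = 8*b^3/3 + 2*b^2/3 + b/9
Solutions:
 g(b) = C1 + 2*b^4/3 + 2*b^3/9 + b^2/18 + 7*b - 5*log(cos(8*b/3))/8


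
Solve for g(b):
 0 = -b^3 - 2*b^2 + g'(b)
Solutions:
 g(b) = C1 + b^4/4 + 2*b^3/3


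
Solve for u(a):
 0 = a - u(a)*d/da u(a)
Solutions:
 u(a) = -sqrt(C1 + a^2)
 u(a) = sqrt(C1 + a^2)


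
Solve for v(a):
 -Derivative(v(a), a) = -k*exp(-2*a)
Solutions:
 v(a) = C1 - k*exp(-2*a)/2


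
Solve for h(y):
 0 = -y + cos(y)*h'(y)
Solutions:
 h(y) = C1 + Integral(y/cos(y), y)


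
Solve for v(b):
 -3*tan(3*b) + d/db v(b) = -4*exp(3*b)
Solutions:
 v(b) = C1 - 4*exp(3*b)/3 - log(cos(3*b))


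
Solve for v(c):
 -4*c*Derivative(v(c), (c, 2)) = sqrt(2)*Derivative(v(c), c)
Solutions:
 v(c) = C1 + C2*c^(1 - sqrt(2)/4)


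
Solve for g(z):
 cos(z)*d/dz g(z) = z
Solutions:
 g(z) = C1 + Integral(z/cos(z), z)


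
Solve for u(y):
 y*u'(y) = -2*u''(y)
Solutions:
 u(y) = C1 + C2*erf(y/2)


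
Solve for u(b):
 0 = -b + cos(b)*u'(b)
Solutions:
 u(b) = C1 + Integral(b/cos(b), b)


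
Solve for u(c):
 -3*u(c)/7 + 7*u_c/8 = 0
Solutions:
 u(c) = C1*exp(24*c/49)


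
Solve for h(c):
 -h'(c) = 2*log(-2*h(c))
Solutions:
 Integral(1/(log(-_y) + log(2)), (_y, h(c)))/2 = C1 - c


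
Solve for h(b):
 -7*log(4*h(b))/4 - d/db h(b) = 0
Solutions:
 4*Integral(1/(log(_y) + 2*log(2)), (_y, h(b)))/7 = C1 - b


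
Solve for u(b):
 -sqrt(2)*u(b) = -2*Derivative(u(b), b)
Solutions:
 u(b) = C1*exp(sqrt(2)*b/2)


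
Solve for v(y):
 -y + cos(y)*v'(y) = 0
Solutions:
 v(y) = C1 + Integral(y/cos(y), y)


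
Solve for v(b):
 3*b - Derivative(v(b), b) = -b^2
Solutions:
 v(b) = C1 + b^3/3 + 3*b^2/2


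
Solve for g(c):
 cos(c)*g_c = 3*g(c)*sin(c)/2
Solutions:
 g(c) = C1/cos(c)^(3/2)


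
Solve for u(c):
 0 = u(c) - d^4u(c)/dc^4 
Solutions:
 u(c) = C1*exp(-c) + C2*exp(c) + C3*sin(c) + C4*cos(c)


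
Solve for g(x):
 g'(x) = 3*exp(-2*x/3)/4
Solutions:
 g(x) = C1 - 9*exp(-2*x/3)/8


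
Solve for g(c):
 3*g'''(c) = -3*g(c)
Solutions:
 g(c) = C3*exp(-c) + (C1*sin(sqrt(3)*c/2) + C2*cos(sqrt(3)*c/2))*exp(c/2)


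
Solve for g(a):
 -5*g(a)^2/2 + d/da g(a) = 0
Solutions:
 g(a) = -2/(C1 + 5*a)


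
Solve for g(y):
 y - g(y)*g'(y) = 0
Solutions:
 g(y) = -sqrt(C1 + y^2)
 g(y) = sqrt(C1 + y^2)


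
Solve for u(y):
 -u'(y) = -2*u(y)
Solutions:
 u(y) = C1*exp(2*y)


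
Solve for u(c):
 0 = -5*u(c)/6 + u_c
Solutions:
 u(c) = C1*exp(5*c/6)


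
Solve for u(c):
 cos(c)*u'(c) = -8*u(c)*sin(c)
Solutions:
 u(c) = C1*cos(c)^8


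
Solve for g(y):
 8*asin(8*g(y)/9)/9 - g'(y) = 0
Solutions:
 Integral(1/asin(8*_y/9), (_y, g(y))) = C1 + 8*y/9


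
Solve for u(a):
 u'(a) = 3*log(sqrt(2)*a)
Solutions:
 u(a) = C1 + 3*a*log(a) - 3*a + 3*a*log(2)/2


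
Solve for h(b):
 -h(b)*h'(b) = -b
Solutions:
 h(b) = -sqrt(C1 + b^2)
 h(b) = sqrt(C1 + b^2)


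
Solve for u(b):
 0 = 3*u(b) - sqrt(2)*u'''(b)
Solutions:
 u(b) = C3*exp(2^(5/6)*3^(1/3)*b/2) + (C1*sin(6^(5/6)*b/4) + C2*cos(6^(5/6)*b/4))*exp(-2^(5/6)*3^(1/3)*b/4)


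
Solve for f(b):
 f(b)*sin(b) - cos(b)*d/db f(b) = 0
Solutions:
 f(b) = C1/cos(b)


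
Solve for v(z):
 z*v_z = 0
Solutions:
 v(z) = C1


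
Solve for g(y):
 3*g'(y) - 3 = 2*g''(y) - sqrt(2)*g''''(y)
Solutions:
 g(y) = C1 + C2*exp(y*(4*2^(1/6)*3^(2/3)/(2*sqrt(3)*sqrt(243/2 - 8*sqrt(2)) + 27*sqrt(2))^(1/3) + 6^(1/3)*(2*sqrt(3)*sqrt(243/2 - 8*sqrt(2)) + 27*sqrt(2))^(1/3))/12)*sin(sqrt(3)*y*(-2^(1/6)/(2*sqrt(6561/2 - 216*sqrt(2)) + 81*sqrt(2))^(1/3) + 2^(1/3)*(2*sqrt(6561/2 - 216*sqrt(2)) + 81*sqrt(2))^(1/3)/12)) + C3*exp(y*(4*2^(1/6)*3^(2/3)/(2*sqrt(3)*sqrt(243/2 - 8*sqrt(2)) + 27*sqrt(2))^(1/3) + 6^(1/3)*(2*sqrt(3)*sqrt(243/2 - 8*sqrt(2)) + 27*sqrt(2))^(1/3))/12)*cos(sqrt(3)*y*(-2^(1/6)/(2*sqrt(6561/2 - 216*sqrt(2)) + 81*sqrt(2))^(1/3) + 2^(1/3)*(2*sqrt(6561/2 - 216*sqrt(2)) + 81*sqrt(2))^(1/3)/12)) + C4*exp(-y*(4*2^(1/6)*3^(2/3)/(2*sqrt(3)*sqrt(243/2 - 8*sqrt(2)) + 27*sqrt(2))^(1/3) + 6^(1/3)*(2*sqrt(3)*sqrt(243/2 - 8*sqrt(2)) + 27*sqrt(2))^(1/3))/6) + y


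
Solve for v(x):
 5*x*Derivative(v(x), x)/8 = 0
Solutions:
 v(x) = C1


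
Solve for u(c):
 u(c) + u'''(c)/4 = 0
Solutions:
 u(c) = C3*exp(-2^(2/3)*c) + (C1*sin(2^(2/3)*sqrt(3)*c/2) + C2*cos(2^(2/3)*sqrt(3)*c/2))*exp(2^(2/3)*c/2)


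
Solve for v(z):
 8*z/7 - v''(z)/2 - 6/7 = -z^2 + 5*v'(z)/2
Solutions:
 v(z) = C1 + C2*exp(-5*z) + 2*z^3/15 + 26*z^2/175 - 352*z/875


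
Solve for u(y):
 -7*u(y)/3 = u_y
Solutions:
 u(y) = C1*exp(-7*y/3)


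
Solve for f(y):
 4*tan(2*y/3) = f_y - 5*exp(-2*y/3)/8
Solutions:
 f(y) = C1 + 3*log(tan(2*y/3)^2 + 1) - 15*exp(-2*y/3)/16


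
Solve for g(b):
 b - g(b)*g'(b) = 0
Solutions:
 g(b) = -sqrt(C1 + b^2)
 g(b) = sqrt(C1 + b^2)


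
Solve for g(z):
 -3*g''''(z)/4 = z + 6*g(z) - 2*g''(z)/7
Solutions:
 g(z) = -z/6 + (C1*sin(2^(3/4)*z*sin(atan(sqrt(878)/2)/2)) + C2*cos(2^(3/4)*z*sin(atan(sqrt(878)/2)/2)))*exp(-2^(3/4)*z*cos(atan(sqrt(878)/2)/2)) + (C3*sin(2^(3/4)*z*sin(atan(sqrt(878)/2)/2)) + C4*cos(2^(3/4)*z*sin(atan(sqrt(878)/2)/2)))*exp(2^(3/4)*z*cos(atan(sqrt(878)/2)/2))


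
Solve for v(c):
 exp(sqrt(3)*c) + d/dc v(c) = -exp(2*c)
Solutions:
 v(c) = C1 - exp(2*c)/2 - sqrt(3)*exp(sqrt(3)*c)/3


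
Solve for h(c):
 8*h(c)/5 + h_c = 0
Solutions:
 h(c) = C1*exp(-8*c/5)


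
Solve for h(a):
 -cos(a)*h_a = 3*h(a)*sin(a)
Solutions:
 h(a) = C1*cos(a)^3


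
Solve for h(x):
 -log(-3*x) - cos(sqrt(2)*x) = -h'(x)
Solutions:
 h(x) = C1 + x*log(-x) - x + x*log(3) + sqrt(2)*sin(sqrt(2)*x)/2


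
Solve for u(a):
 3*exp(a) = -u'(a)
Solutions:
 u(a) = C1 - 3*exp(a)


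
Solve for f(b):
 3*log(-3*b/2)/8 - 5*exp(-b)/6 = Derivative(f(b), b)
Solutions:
 f(b) = C1 + 3*b*log(-b)/8 + 3*b*(-1 - log(2) + log(3))/8 + 5*exp(-b)/6


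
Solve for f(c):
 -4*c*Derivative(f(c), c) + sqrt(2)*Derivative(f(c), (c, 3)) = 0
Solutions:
 f(c) = C1 + Integral(C2*airyai(sqrt(2)*c) + C3*airybi(sqrt(2)*c), c)


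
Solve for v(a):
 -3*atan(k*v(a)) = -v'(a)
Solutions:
 Integral(1/atan(_y*k), (_y, v(a))) = C1 + 3*a


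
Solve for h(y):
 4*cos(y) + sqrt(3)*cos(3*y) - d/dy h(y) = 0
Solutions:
 h(y) = C1 + 4*sin(y) + sqrt(3)*sin(3*y)/3


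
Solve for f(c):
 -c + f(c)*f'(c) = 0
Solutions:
 f(c) = -sqrt(C1 + c^2)
 f(c) = sqrt(C1 + c^2)


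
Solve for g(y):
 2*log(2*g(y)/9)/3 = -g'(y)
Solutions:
 3*Integral(1/(log(_y) - 2*log(3) + log(2)), (_y, g(y)))/2 = C1 - y


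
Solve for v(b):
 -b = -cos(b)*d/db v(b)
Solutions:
 v(b) = C1 + Integral(b/cos(b), b)


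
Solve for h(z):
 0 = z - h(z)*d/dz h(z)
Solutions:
 h(z) = -sqrt(C1 + z^2)
 h(z) = sqrt(C1 + z^2)


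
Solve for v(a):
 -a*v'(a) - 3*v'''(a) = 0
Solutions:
 v(a) = C1 + Integral(C2*airyai(-3^(2/3)*a/3) + C3*airybi(-3^(2/3)*a/3), a)


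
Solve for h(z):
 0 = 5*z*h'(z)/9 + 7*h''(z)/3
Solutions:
 h(z) = C1 + C2*erf(sqrt(210)*z/42)


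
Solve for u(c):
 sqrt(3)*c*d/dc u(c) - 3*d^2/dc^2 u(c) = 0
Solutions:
 u(c) = C1 + C2*erfi(sqrt(2)*3^(3/4)*c/6)


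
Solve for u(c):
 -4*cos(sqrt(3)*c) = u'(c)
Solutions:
 u(c) = C1 - 4*sqrt(3)*sin(sqrt(3)*c)/3


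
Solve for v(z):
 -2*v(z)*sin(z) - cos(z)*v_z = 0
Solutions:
 v(z) = C1*cos(z)^2


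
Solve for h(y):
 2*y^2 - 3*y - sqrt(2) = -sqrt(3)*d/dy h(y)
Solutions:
 h(y) = C1 - 2*sqrt(3)*y^3/9 + sqrt(3)*y^2/2 + sqrt(6)*y/3


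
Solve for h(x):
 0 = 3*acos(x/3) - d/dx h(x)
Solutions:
 h(x) = C1 + 3*x*acos(x/3) - 3*sqrt(9 - x^2)


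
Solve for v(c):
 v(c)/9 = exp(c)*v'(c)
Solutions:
 v(c) = C1*exp(-exp(-c)/9)


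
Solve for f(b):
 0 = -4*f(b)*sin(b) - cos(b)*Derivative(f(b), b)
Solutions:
 f(b) = C1*cos(b)^4


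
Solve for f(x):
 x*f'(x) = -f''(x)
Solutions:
 f(x) = C1 + C2*erf(sqrt(2)*x/2)


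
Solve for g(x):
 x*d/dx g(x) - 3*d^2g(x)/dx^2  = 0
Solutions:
 g(x) = C1 + C2*erfi(sqrt(6)*x/6)


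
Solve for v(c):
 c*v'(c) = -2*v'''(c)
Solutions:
 v(c) = C1 + Integral(C2*airyai(-2^(2/3)*c/2) + C3*airybi(-2^(2/3)*c/2), c)


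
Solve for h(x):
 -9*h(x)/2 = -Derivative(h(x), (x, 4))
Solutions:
 h(x) = C1*exp(-2^(3/4)*sqrt(3)*x/2) + C2*exp(2^(3/4)*sqrt(3)*x/2) + C3*sin(2^(3/4)*sqrt(3)*x/2) + C4*cos(2^(3/4)*sqrt(3)*x/2)


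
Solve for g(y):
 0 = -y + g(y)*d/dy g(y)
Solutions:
 g(y) = -sqrt(C1 + y^2)
 g(y) = sqrt(C1 + y^2)


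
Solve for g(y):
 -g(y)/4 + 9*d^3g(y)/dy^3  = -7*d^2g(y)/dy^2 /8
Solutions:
 g(y) = C1*exp(-y*(49/(216*sqrt(417846) + 139625)^(1/3) + 14 + (216*sqrt(417846) + 139625)^(1/3))/432)*sin(sqrt(3)*y*(-(216*sqrt(417846) + 139625)^(1/3) + 49/(216*sqrt(417846) + 139625)^(1/3))/432) + C2*exp(-y*(49/(216*sqrt(417846) + 139625)^(1/3) + 14 + (216*sqrt(417846) + 139625)^(1/3))/432)*cos(sqrt(3)*y*(-(216*sqrt(417846) + 139625)^(1/3) + 49/(216*sqrt(417846) + 139625)^(1/3))/432) + C3*exp(y*(-7 + 49/(216*sqrt(417846) + 139625)^(1/3) + (216*sqrt(417846) + 139625)^(1/3))/216)


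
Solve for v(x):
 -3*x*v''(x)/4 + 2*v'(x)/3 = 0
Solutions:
 v(x) = C1 + C2*x^(17/9)


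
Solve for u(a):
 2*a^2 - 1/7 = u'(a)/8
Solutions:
 u(a) = C1 + 16*a^3/3 - 8*a/7


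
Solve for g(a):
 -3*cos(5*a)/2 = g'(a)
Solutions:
 g(a) = C1 - 3*sin(5*a)/10


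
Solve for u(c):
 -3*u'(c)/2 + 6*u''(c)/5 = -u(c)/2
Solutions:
 u(c) = (C1*sin(sqrt(15)*c/24) + C2*cos(sqrt(15)*c/24))*exp(5*c/8)


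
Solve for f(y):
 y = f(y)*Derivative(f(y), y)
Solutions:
 f(y) = -sqrt(C1 + y^2)
 f(y) = sqrt(C1 + y^2)


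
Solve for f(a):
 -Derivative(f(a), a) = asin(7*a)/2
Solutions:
 f(a) = C1 - a*asin(7*a)/2 - sqrt(1 - 49*a^2)/14


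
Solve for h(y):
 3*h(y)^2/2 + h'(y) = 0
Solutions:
 h(y) = 2/(C1 + 3*y)


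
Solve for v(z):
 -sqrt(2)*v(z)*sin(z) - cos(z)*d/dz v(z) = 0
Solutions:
 v(z) = C1*cos(z)^(sqrt(2))


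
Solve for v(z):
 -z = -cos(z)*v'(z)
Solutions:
 v(z) = C1 + Integral(z/cos(z), z)


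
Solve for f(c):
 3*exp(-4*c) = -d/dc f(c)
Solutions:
 f(c) = C1 + 3*exp(-4*c)/4


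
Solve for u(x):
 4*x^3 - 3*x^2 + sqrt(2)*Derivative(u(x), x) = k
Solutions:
 u(x) = C1 + sqrt(2)*k*x/2 - sqrt(2)*x^4/2 + sqrt(2)*x^3/2


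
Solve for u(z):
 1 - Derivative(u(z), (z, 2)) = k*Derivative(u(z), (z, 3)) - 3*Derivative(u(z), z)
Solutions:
 u(z) = C1 + C2*exp(z*(sqrt(12*k + 1) - 1)/(2*k)) + C3*exp(-z*(sqrt(12*k + 1) + 1)/(2*k)) - z/3


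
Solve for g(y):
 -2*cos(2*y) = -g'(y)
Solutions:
 g(y) = C1 + sin(2*y)


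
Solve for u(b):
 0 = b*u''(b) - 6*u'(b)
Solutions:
 u(b) = C1 + C2*b^7


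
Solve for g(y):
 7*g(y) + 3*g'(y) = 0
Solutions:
 g(y) = C1*exp(-7*y/3)


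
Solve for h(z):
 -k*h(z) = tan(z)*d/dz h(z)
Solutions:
 h(z) = C1*exp(-k*log(sin(z)))
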